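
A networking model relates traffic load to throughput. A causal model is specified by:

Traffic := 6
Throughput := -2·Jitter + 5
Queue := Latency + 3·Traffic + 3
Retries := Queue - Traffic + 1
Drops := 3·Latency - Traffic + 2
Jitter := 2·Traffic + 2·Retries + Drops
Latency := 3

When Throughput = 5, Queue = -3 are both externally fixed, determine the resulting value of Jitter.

1

Setting Throughput = 5, Queue = -3 by intervention discards those variables' equations.
Drops = 3·Latency - Traffic + 2  [with Latency=3, Traffic=6]  = 5
Retries = Queue - Traffic + 1  [with Queue=-3, Traffic=6]  = -8
Jitter = 2·Traffic + 2·Retries + Drops  [with Traffic=6, Retries=-8, Drops=5]  = 1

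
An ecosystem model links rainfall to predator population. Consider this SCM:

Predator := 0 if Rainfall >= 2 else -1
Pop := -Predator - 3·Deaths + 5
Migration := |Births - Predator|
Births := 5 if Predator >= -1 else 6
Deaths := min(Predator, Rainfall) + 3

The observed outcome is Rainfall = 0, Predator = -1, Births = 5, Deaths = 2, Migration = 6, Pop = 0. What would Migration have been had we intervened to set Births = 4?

do(Births=4) replaces the equation Births := 5 if Predator >= -1 else 6 with the constant Births = 4.
Predator = 0 if Rainfall >= 2 else -1  [with Rainfall=0]  = -1
Migration = |Births - Predator|  [with Births=4, Predator=-1]  = 5

5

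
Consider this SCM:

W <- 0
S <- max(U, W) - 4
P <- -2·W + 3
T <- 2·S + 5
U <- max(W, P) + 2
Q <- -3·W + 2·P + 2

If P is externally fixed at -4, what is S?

-2

Under do(P=-4), the mechanism P <- -2·W + 3 is discarded; P is fixed at -4.
U = max(W, P) + 2  [with W=0, P=-4]  = 2
S = max(U, W) - 4  [with U=2, W=0]  = -2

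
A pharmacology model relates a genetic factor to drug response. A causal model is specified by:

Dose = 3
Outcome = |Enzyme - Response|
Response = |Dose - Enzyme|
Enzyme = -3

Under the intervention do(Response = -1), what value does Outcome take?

The intervention breaks the incoming arrows to Response: Response = |Dose - Enzyme| no longer applies, and Response = -1.
Outcome = |Enzyme - Response|  [with Enzyme=-3, Response=-1]  = 2

2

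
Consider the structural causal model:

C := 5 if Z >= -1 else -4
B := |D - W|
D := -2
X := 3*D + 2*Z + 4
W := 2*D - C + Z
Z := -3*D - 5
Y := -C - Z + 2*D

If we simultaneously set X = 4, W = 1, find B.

3

Setting X = 4, W = 1 by intervention discards those variables' equations.
B = |D - W|  [with D=-2, W=1]  = 3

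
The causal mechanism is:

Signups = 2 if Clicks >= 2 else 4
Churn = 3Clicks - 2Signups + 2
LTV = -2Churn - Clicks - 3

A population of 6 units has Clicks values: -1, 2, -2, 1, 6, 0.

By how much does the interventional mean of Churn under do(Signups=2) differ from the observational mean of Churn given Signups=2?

-9

The intervention sets Signups=2 in all 6 units regardless of Clicks. Recomputing Churn per unit gives -5, 4, -8, 1, 16, -2; average 1.
E[Churn|Signups=2] averages over only the 2 units with Signups=2 (Clicks = 2, 6): Churn = 4, 16, mean 10.
Difference = 1 − 10 = -9.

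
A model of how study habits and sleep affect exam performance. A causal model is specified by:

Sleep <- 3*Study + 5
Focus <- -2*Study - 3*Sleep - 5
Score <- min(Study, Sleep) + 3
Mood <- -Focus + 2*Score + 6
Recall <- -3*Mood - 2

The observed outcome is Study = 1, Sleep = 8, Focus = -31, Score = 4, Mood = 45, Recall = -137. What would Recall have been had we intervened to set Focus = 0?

-44

The intervention breaks the incoming arrows to Focus: Focus <- -2*Study - 3*Sleep - 5 no longer applies, and Focus = 0.
Sleep = 3*Study + 5  [with Study=1]  = 8
Score = min(Study, Sleep) + 3  [with Study=1, Sleep=8]  = 4
Mood = -Focus + 2*Score + 6  [with Focus=0, Score=4]  = 14
Recall = -3*Mood - 2  [with Mood=14]  = -44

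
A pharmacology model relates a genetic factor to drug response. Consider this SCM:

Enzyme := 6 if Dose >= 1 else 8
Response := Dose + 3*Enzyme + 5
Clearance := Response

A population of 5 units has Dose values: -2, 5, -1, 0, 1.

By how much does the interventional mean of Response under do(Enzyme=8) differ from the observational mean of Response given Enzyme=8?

1.6

The intervention sets Enzyme=8 in all 5 units regardless of Dose. Recomputing Response per unit gives 27, 34, 28, 29, 30; average 29.6.
Observing Enzyme=8 restricts to units where Enzyme's equation naturally yields 8: Dose ∈ {-2, -1, 0}. In that subpopulation Response = 27, 28, 29, mean 28.
Difference = 29.6 − 28 = 1.6.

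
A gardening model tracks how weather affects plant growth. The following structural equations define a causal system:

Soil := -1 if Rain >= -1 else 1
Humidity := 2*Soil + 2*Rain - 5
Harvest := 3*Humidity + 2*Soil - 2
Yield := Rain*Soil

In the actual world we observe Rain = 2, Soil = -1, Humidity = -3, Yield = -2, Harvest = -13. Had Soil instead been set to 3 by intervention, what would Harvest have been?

19

do(Soil=3) replaces the equation Soil := -1 if Rain >= -1 else 1 with the constant Soil = 3.
Humidity = 2*Soil + 2*Rain - 5  [with Soil=3, Rain=2]  = 5
Harvest = 3*Humidity + 2*Soil - 2  [with Humidity=5, Soil=3]  = 19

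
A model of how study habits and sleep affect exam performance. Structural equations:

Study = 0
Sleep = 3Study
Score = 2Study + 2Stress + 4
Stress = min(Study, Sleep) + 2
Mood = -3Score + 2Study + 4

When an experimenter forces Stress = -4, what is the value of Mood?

do(Stress=-4) replaces the equation Stress = min(Study, Sleep) + 2 with the constant Stress = -4.
Score = 2Study + 2Stress + 4  [with Study=0, Stress=-4]  = -4
Mood = -3Score + 2Study + 4  [with Score=-4, Study=0]  = 16

16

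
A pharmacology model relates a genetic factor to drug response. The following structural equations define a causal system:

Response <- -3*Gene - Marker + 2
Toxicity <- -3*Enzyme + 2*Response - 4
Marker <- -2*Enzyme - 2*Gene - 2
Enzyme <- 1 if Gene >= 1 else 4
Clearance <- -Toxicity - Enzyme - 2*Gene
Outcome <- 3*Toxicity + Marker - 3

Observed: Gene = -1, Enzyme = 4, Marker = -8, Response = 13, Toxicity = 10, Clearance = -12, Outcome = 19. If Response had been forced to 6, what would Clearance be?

2

Under do(Response=6), the mechanism Response <- -3*Gene - Marker + 2 is discarded; Response is fixed at 6.
Enzyme = 1 if Gene >= 1 else 4  [with Gene=-1]  = 4
Toxicity = -3*Enzyme + 2*Response - 4  [with Enzyme=4, Response=6]  = -4
Clearance = -Toxicity - Enzyme - 2*Gene  [with Toxicity=-4, Enzyme=4, Gene=-1]  = 2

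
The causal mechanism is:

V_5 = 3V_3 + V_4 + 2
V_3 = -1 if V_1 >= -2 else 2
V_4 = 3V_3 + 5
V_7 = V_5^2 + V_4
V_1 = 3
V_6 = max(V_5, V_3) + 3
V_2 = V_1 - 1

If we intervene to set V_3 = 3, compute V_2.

Under do(V_3=3), the mechanism V_3 = -1 if V_1 >= -2 else 2 is discarded; V_3 is fixed at 3.
Since V_2 is not a descendant of the intervened variable, it is unaffected.
V_2 = V_1 - 1  [with V_1=3]  = 2

2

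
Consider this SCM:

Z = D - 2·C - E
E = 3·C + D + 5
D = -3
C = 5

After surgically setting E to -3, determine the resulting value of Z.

-10

The intervention breaks the incoming arrows to E: E = 3·C + D + 5 no longer applies, and E = -3.
Z = D - 2·C - E  [with D=-3, C=5, E=-3]  = -10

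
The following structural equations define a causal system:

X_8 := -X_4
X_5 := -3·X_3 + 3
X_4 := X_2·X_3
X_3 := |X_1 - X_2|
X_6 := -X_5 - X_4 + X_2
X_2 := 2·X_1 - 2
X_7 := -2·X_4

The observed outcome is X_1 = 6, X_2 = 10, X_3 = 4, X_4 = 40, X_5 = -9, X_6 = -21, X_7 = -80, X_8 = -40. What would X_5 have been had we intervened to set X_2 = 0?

-15

do(X_2=0) replaces the equation X_2 := 2·X_1 - 2 with the constant X_2 = 0.
X_3 = |X_1 - X_2|  [with X_1=6, X_2=0]  = 6
X_5 = -3·X_3 + 3  [with X_3=6]  = -15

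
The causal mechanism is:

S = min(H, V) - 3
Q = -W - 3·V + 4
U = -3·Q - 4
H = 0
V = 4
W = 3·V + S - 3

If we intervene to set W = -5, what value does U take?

5

Under do(W=-5), the mechanism W = 3·V + S - 3 is discarded; W is fixed at -5.
Q = -W - 3·V + 4  [with W=-5, V=4]  = -3
U = -3·Q - 4  [with Q=-3]  = 5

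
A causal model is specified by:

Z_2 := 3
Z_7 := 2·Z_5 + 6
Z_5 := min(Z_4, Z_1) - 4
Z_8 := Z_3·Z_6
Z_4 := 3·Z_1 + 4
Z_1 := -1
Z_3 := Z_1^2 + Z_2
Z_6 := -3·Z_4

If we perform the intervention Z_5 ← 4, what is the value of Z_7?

14

Under do(Z_5=4), the mechanism Z_5 := min(Z_4, Z_1) - 4 is discarded; Z_5 is fixed at 4.
Z_7 = 2·Z_5 + 6  [with Z_5=4]  = 14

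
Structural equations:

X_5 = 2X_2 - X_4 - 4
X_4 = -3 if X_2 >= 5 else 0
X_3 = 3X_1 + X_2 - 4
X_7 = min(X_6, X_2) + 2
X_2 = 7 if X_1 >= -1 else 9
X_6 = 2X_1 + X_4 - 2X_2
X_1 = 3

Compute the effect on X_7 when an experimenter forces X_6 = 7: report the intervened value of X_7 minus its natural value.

Intervening sets X_6 = 7 and removes its equation (X_6 = 2X_1 + X_4 - 2X_2).
X_2 = 7 if X_1 >= -1 else 9  [with X_1=3]  = 7
X_7 = min(X_6, X_2) + 2  [with X_6=7, X_2=7]  = 9
Without intervention: X_2 = 7 if X_1 >= -1 else 9  [with X_1=3]  = 7; X_4 = -3 if X_2 >= 5 else 0  [with X_2=7]  = -3; X_6 = 2X_1 + X_4 - 2X_2  [with X_1=3, X_4=-3, X_2=7]  = -11; X_7 = min(X_6, X_2) + 2  [with X_6=-11, X_2=7]  = -9.
Change = 9 − (-9) = 18.

18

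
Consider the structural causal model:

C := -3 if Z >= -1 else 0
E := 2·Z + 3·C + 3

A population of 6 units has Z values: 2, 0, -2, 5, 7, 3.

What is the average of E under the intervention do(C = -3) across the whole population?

The intervention sets C=-3 in all 6 units regardless of Z. Recomputing E per unit gives -2, -6, -10, 4, 8, 0; average -1.

-1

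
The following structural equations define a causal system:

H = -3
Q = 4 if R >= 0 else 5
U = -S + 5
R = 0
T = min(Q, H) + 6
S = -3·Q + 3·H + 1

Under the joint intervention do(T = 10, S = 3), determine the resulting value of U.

2

Setting T = 10, S = 3 by intervention discards those variables' equations.
U = -S + 5  [with S=3]  = 2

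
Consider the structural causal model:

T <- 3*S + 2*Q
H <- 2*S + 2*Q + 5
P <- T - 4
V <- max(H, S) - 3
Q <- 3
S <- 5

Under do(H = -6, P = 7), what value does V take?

2

The joint intervention fixes H = -6, P = 7, removing each variable's own equation.
V = max(H, S) - 3  [with H=-6, S=5]  = 2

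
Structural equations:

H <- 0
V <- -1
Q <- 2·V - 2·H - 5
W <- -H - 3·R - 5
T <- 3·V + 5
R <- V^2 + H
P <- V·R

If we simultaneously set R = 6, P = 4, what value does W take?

The joint intervention fixes R = 6, P = 4, removing each variable's own equation.
W = -H - 3·R - 5  [with H=0, R=6]  = -23

-23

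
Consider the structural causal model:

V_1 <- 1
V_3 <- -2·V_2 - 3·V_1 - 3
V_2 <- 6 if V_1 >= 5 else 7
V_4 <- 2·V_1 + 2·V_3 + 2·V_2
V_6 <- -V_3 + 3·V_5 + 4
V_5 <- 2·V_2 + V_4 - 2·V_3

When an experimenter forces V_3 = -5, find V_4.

6

The intervention breaks the incoming arrows to V_3: V_3 <- -2·V_2 - 3·V_1 - 3 no longer applies, and V_3 = -5.
V_2 = 6 if V_1 >= 5 else 7  [with V_1=1]  = 7
V_4 = 2·V_1 + 2·V_3 + 2·V_2  [with V_1=1, V_3=-5, V_2=7]  = 6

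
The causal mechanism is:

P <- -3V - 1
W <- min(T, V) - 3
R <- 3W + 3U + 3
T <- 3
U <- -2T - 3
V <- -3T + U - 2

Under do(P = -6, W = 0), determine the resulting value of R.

Setting P = -6, W = 0 by intervention discards those variables' equations.
U = -2T - 3  [with T=3]  = -9
R = 3W + 3U + 3  [with W=0, U=-9]  = -24

-24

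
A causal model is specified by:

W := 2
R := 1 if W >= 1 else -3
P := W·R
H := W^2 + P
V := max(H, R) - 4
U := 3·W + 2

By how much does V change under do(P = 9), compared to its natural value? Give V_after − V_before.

7

do(P=9) replaces the equation P := W·R with the constant P = 9.
R = 1 if W >= 1 else -3  [with W=2]  = 1
H = W^2 + P  [with W=2, P=9]  = 13
V = max(H, R) - 4  [with H=13, R=1]  = 9
Without intervention: R = 1 if W >= 1 else -3  [with W=2]  = 1; P = W·R  [with W=2, R=1]  = 2; H = W^2 + P  [with W=2, P=2]  = 6; V = max(H, R) - 4  [with H=6, R=1]  = 2.
Change = 9 − 2 = 7.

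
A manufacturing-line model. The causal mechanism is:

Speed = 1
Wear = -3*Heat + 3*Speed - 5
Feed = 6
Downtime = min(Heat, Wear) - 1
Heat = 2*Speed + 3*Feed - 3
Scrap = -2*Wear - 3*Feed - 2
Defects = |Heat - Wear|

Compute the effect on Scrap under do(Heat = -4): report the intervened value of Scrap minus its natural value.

-126

The intervention breaks the incoming arrows to Heat: Heat = 2*Speed + 3*Feed - 3 no longer applies, and Heat = -4.
Wear = -3*Heat + 3*Speed - 5  [with Heat=-4, Speed=1]  = 10
Scrap = -2*Wear - 3*Feed - 2  [with Wear=10, Feed=6]  = -40
Without intervention: Heat = 2*Speed + 3*Feed - 3  [with Speed=1, Feed=6]  = 17; Wear = -3*Heat + 3*Speed - 5  [with Heat=17, Speed=1]  = -53; Scrap = -2*Wear - 3*Feed - 2  [with Wear=-53, Feed=6]  = 86.
Change = -40 − 86 = -126.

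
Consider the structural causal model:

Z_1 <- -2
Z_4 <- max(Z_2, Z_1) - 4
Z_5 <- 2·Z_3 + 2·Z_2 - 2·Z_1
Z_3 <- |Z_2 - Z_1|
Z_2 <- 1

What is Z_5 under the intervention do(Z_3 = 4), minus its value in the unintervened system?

do(Z_3=4) replaces the equation Z_3 <- |Z_2 - Z_1| with the constant Z_3 = 4.
Z_5 = 2·Z_3 + 2·Z_2 - 2·Z_1  [with Z_3=4, Z_2=1, Z_1=-2]  = 14
Without intervention: Z_3 = |Z_2 - Z_1|  [with Z_2=1, Z_1=-2]  = 3; Z_5 = 2·Z_3 + 2·Z_2 - 2·Z_1  [with Z_3=3, Z_2=1, Z_1=-2]  = 12.
Change = 14 − 12 = 2.

2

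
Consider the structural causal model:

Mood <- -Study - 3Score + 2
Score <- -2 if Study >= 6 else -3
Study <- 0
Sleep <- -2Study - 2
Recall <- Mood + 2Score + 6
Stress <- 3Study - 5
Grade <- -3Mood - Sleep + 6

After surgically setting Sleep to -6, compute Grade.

-21

Under do(Sleep=-6), the mechanism Sleep <- -2Study - 2 is discarded; Sleep is fixed at -6.
Score = -2 if Study >= 6 else -3  [with Study=0]  = -3
Mood = -Study - 3Score + 2  [with Study=0, Score=-3]  = 11
Grade = -3Mood - Sleep + 6  [with Mood=11, Sleep=-6]  = -21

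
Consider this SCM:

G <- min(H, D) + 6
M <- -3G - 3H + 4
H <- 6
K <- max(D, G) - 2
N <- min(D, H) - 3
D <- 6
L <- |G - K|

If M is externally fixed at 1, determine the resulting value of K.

Under do(M=1), the mechanism M <- -3G - 3H + 4 is discarded; M is fixed at 1.
Since K is not a descendant of the intervened variable, it is unaffected.
G = min(H, D) + 6  [with H=6, D=6]  = 12
K = max(D, G) - 2  [with D=6, G=12]  = 10

10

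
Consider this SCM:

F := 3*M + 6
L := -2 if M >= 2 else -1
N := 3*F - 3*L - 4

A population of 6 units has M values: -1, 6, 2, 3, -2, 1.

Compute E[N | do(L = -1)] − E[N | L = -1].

19.5

Under do(L=-1), L's equation is replaced by L=-1 for every unit. Per-unit N: 8, 71, 35, 44, -1, 26. Mean = 30.5.
E[N|L=-1] averages over only the 3 units with L=-1 (M = -1, -2, 1): N = 8, -1, 26, mean 11.
Difference = 30.5 − 11 = 19.5.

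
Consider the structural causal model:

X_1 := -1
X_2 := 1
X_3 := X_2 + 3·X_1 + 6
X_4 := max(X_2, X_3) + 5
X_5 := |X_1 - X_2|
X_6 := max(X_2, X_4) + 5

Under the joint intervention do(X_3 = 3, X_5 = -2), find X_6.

13

Setting X_3 = 3, X_5 = -2 by intervention discards those variables' equations.
X_4 = max(X_2, X_3) + 5  [with X_2=1, X_3=3]  = 8
X_6 = max(X_2, X_4) + 5  [with X_2=1, X_4=8]  = 13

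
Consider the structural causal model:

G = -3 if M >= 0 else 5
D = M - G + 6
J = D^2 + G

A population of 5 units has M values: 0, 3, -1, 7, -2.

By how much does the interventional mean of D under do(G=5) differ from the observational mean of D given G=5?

do(G=5) breaks G's dependence on M. With G=5 fixed, D across the units is 1, 4, 0, 8, -1, mean 2.4.
Conditioning on G=5 selects the 2 unit(s) with M ∈ {-1, -2}. Their D values: 0, -1. Mean = -0.5.
Difference = 2.4 − (-0.5) = 2.9.

2.9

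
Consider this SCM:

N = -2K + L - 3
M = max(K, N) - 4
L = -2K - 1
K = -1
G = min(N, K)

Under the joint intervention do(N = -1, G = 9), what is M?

-5

Setting N = -1, G = 9 by intervention discards those variables' equations.
M = max(K, N) - 4  [with K=-1, N=-1]  = -5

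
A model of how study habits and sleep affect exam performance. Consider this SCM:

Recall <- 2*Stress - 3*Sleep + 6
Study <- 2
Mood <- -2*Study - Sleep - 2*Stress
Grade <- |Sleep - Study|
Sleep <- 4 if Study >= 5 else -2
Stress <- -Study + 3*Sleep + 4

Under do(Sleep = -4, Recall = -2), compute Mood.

The joint intervention fixes Sleep = -4, Recall = -2, removing each variable's own equation.
Stress = -Study + 3*Sleep + 4  [with Study=2, Sleep=-4]  = -10
Mood = -2*Study - Sleep - 2*Stress  [with Study=2, Sleep=-4, Stress=-10]  = 20

20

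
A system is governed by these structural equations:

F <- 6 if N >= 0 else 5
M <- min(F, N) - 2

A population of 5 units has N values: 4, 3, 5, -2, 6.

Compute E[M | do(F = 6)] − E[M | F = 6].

-1.3

do(F=6) breaks F's dependence on N. With F=6 fixed, M across the units is 2, 1, 3, -4, 4, mean 1.2.
Conditioning on F=6 selects the 4 unit(s) with N ∈ {4, 3, 5, 6}. Their M values: 2, 1, 3, 4. Mean = 2.5.
Difference = 1.2 − 2.5 = -1.3.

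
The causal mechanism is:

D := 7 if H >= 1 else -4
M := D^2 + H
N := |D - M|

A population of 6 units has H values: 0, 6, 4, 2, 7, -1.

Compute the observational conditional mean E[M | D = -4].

E[M|D=-4] averages over only the 2 units with D=-4 (H = 0, -1): M = 16, 15, mean 15.5.

15.5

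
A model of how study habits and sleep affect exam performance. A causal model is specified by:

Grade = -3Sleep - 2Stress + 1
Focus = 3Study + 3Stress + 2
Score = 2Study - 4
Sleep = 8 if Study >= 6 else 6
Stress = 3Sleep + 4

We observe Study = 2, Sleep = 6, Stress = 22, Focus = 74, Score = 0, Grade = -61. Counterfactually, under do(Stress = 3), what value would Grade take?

-23

The intervention breaks the incoming arrows to Stress: Stress = 3Sleep + 4 no longer applies, and Stress = 3.
Sleep = 8 if Study >= 6 else 6  [with Study=2]  = 6
Grade = -3Sleep - 2Stress + 1  [with Sleep=6, Stress=3]  = -23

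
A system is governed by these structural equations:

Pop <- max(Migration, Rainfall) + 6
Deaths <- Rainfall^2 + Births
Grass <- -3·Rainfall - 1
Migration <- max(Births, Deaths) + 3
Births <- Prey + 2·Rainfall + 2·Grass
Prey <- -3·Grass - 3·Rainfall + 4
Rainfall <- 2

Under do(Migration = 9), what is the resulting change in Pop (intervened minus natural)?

-7

Intervening sets Migration = 9 and removes its equation (Migration <- max(Births, Deaths) + 3).
Pop = max(Migration, Rainfall) + 6  [with Migration=9, Rainfall=2]  = 15
Without intervention: Grass = -3·Rainfall - 1  [with Rainfall=2]  = -7; Prey = -3·Grass - 3·Rainfall + 4  [with Grass=-7, Rainfall=2]  = 19; Births = Prey + 2·Rainfall + 2·Grass  [with Prey=19, Rainfall=2, Grass=-7]  = 9; Deaths = Rainfall^2 + Births  [with Rainfall=2, Births=9]  = 13; Migration = max(Births, Deaths) + 3  [with Births=9, Deaths=13]  = 16; Pop = max(Migration, Rainfall) + 6  [with Migration=16, Rainfall=2]  = 22.
Change = 15 − 22 = -7.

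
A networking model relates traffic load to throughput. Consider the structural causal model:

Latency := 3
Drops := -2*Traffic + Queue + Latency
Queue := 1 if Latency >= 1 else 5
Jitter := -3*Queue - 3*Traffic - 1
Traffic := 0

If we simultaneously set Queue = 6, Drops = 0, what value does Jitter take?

-19

Setting Queue = 6, Drops = 0 by intervention discards those variables' equations.
Jitter = -3*Queue - 3*Traffic - 1  [with Queue=6, Traffic=0]  = -19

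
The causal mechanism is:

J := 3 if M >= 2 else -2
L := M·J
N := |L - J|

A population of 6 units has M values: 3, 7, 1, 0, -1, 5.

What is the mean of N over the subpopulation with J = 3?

12

Conditioning on J=3 selects the 3 unit(s) with M ∈ {3, 7, 5}. Their N values: 6, 18, 12. Mean = 12.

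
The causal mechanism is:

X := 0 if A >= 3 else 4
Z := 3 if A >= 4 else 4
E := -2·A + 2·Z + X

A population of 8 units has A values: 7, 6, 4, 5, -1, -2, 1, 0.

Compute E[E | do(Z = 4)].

5

The intervention sets Z=4 in all 8 units regardless of A. Recomputing E per unit gives -6, -4, 0, -2, 14, 16, 10, 12; average 5.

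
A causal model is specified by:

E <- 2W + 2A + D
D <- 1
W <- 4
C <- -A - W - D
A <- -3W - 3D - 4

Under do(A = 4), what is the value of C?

The intervention breaks the incoming arrows to A: A <- -3W - 3D - 4 no longer applies, and A = 4.
C = -A - W - D  [with A=4, W=4, D=1]  = -9

-9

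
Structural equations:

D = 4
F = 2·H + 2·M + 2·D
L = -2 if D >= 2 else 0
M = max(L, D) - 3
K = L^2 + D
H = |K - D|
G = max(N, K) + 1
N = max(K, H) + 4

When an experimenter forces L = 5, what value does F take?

62

do(L=5) replaces the equation L = -2 if D >= 2 else 0 with the constant L = 5.
K = L^2 + D  [with L=5, D=4]  = 29
H = |K - D|  [with K=29, D=4]  = 25
M = max(L, D) - 3  [with L=5, D=4]  = 2
F = 2·H + 2·M + 2·D  [with H=25, M=2, D=4]  = 62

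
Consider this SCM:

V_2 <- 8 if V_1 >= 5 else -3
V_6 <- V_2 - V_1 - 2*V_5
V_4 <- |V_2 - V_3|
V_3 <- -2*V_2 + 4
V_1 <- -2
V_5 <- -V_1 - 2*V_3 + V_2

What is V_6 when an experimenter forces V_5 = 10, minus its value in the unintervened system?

-62

The intervention breaks the incoming arrows to V_5: V_5 <- -V_1 - 2*V_3 + V_2 no longer applies, and V_5 = 10.
V_2 = 8 if V_1 >= 5 else -3  [with V_1=-2]  = -3
V_6 = V_2 - V_1 - 2*V_5  [with V_2=-3, V_1=-2, V_5=10]  = -21
Without intervention: V_2 = 8 if V_1 >= 5 else -3  [with V_1=-2]  = -3; V_3 = -2*V_2 + 4  [with V_2=-3]  = 10; V_5 = -V_1 - 2*V_3 + V_2  [with V_1=-2, V_3=10, V_2=-3]  = -21; V_6 = V_2 - V_1 - 2*V_5  [with V_2=-3, V_1=-2, V_5=-21]  = 41.
Change = -21 − 41 = -62.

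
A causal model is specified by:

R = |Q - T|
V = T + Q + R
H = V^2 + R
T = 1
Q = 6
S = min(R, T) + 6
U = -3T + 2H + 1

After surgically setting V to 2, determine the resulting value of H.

9

Intervening sets V = 2 and removes its equation (V = T + Q + R).
R = |Q - T|  [with Q=6, T=1]  = 5
H = V^2 + R  [with V=2, R=5]  = 9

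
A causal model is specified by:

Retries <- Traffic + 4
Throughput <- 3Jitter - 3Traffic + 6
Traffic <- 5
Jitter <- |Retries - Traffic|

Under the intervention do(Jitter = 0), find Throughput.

-9

The intervention breaks the incoming arrows to Jitter: Jitter <- |Retries - Traffic| no longer applies, and Jitter = 0.
Throughput = 3Jitter - 3Traffic + 6  [with Jitter=0, Traffic=5]  = -9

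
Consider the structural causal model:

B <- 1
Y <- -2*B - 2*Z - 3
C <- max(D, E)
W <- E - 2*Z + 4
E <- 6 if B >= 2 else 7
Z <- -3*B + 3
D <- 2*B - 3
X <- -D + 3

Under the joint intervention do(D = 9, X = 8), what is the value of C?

9

The joint intervention fixes D = 9, X = 8, removing each variable's own equation.
E = 6 if B >= 2 else 7  [with B=1]  = 7
C = max(D, E)  [with D=9, E=7]  = 9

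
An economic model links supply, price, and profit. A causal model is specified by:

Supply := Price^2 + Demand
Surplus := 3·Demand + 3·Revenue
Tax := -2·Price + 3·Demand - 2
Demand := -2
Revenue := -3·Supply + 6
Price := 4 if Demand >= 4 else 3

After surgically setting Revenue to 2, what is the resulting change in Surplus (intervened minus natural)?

51

Under do(Revenue=2), the mechanism Revenue := -3·Supply + 6 is discarded; Revenue is fixed at 2.
Surplus = 3·Demand + 3·Revenue  [with Demand=-2, Revenue=2]  = 0
Without intervention: Price = 4 if Demand >= 4 else 3  [with Demand=-2]  = 3; Supply = Price^2 + Demand  [with Price=3, Demand=-2]  = 7; Revenue = -3·Supply + 6  [with Supply=7]  = -15; Surplus = 3·Demand + 3·Revenue  [with Demand=-2, Revenue=-15]  = -51.
Change = 0 − (-51) = 51.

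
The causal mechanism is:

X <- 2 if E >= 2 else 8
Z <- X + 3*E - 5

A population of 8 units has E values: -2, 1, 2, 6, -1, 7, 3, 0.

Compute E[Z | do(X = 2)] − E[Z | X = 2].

-7.5

do(X=2) breaks X's dependence on E. With X=2 fixed, Z across the units is -9, 0, 3, 15, -6, 18, 6, -3, mean 3.
E[Z|X=2] averages over only the 4 units with X=2 (E = 2, 6, 7, 3): Z = 3, 15, 18, 6, mean 10.5.
Difference = 3 − 10.5 = -7.5.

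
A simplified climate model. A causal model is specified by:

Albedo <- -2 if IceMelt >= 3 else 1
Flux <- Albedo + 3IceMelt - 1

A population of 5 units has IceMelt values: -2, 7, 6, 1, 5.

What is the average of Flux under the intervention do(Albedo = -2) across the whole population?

Every unit gets Albedo=-2 under the intervention. Flux values become -9, 18, 15, 0, 12; E[Flux|do(Albedo=-2)] = 7.2.

7.2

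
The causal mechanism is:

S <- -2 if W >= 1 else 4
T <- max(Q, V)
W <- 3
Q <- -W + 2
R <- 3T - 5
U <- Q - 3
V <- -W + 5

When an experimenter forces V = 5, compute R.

10

Under do(V=5), the mechanism V <- -W + 5 is discarded; V is fixed at 5.
Q = -W + 2  [with W=3]  = -1
T = max(Q, V)  [with Q=-1, V=5]  = 5
R = 3T - 5  [with T=5]  = 10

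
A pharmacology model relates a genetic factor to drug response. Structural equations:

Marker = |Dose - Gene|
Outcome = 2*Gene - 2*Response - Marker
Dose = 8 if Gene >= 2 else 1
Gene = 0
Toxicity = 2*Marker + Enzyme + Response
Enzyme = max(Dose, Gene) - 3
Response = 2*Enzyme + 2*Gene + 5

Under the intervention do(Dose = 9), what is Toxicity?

Under do(Dose=9), the mechanism Dose = 8 if Gene >= 2 else 1 is discarded; Dose is fixed at 9.
Enzyme = max(Dose, Gene) - 3  [with Dose=9, Gene=0]  = 6
Marker = |Dose - Gene|  [with Dose=9, Gene=0]  = 9
Response = 2*Enzyme + 2*Gene + 5  [with Enzyme=6, Gene=0]  = 17
Toxicity = 2*Marker + Enzyme + Response  [with Marker=9, Enzyme=6, Response=17]  = 41

41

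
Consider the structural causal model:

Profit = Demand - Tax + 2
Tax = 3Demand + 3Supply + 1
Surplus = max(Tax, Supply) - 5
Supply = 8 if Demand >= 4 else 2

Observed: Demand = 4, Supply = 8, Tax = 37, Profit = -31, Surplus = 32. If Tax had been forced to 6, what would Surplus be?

3

do(Tax=6) replaces the equation Tax = 3Demand + 3Supply + 1 with the constant Tax = 6.
Supply = 8 if Demand >= 4 else 2  [with Demand=4]  = 8
Surplus = max(Tax, Supply) - 5  [with Tax=6, Supply=8]  = 3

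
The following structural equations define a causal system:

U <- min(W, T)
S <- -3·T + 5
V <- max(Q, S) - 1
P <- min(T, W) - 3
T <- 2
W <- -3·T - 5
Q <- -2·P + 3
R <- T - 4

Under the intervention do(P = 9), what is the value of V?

do(P=9) replaces the equation P <- min(T, W) - 3 with the constant P = 9.
S = -3·T + 5  [with T=2]  = -1
Q = -2·P + 3  [with P=9]  = -15
V = max(Q, S) - 1  [with Q=-15, S=-1]  = -2

-2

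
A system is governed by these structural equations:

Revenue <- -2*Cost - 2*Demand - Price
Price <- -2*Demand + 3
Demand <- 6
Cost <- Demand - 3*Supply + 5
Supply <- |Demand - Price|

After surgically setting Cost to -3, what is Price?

The intervention breaks the incoming arrows to Cost: Cost <- Demand - 3*Supply + 5 no longer applies, and Cost = -3.
Since Price is not a descendant of the intervened variable, it is unaffected.
Price = -2*Demand + 3  [with Demand=6]  = -9

-9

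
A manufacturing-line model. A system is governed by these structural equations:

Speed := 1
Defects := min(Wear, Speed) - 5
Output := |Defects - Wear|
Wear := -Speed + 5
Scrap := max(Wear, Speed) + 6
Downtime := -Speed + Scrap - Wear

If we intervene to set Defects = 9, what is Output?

do(Defects=9) replaces the equation Defects := min(Wear, Speed) - 5 with the constant Defects = 9.
Wear = -Speed + 5  [with Speed=1]  = 4
Output = |Defects - Wear|  [with Defects=9, Wear=4]  = 5

5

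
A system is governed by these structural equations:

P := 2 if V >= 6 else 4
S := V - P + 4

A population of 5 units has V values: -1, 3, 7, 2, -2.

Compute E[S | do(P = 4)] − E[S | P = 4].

do(P=4) breaks P's dependence on V. With P=4 fixed, S across the units is -1, 3, 7, 2, -2, mean 1.8.
Conditioning on P=4 selects the 4 unit(s) with V ∈ {-1, 3, 2, -2}. Their S values: -1, 3, 2, -2. Mean = 0.5.
Difference = 1.8 − 0.5 = 1.3.

1.3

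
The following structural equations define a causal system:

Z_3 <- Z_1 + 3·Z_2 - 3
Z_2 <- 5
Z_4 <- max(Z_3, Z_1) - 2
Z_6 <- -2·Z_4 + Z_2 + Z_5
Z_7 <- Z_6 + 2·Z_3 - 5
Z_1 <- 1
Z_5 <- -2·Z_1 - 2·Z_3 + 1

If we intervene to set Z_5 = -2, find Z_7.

2

Under do(Z_5=-2), the mechanism Z_5 <- -2·Z_1 - 2·Z_3 + 1 is discarded; Z_5 is fixed at -2.
Z_3 = Z_1 + 3·Z_2 - 3  [with Z_1=1, Z_2=5]  = 13
Z_4 = max(Z_3, Z_1) - 2  [with Z_3=13, Z_1=1]  = 11
Z_6 = -2·Z_4 + Z_2 + Z_5  [with Z_4=11, Z_2=5, Z_5=-2]  = -19
Z_7 = Z_6 + 2·Z_3 - 5  [with Z_6=-19, Z_3=13]  = 2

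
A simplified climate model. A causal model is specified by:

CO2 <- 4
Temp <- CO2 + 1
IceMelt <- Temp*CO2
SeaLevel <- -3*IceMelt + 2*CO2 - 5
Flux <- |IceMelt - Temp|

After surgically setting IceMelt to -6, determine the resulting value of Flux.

11

do(IceMelt=-6) replaces the equation IceMelt <- Temp*CO2 with the constant IceMelt = -6.
Temp = CO2 + 1  [with CO2=4]  = 5
Flux = |IceMelt - Temp|  [with IceMelt=-6, Temp=5]  = 11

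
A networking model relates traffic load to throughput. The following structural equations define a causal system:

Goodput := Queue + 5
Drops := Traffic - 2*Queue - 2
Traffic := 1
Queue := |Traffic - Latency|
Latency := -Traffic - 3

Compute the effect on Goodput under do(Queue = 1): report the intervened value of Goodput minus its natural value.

-4

do(Queue=1) replaces the equation Queue := |Traffic - Latency| with the constant Queue = 1.
Goodput = Queue + 5  [with Queue=1]  = 6
Without intervention: Latency = -Traffic - 3  [with Traffic=1]  = -4; Queue = |Traffic - Latency|  [with Traffic=1, Latency=-4]  = 5; Goodput = Queue + 5  [with Queue=5]  = 10.
Change = 6 − 10 = -4.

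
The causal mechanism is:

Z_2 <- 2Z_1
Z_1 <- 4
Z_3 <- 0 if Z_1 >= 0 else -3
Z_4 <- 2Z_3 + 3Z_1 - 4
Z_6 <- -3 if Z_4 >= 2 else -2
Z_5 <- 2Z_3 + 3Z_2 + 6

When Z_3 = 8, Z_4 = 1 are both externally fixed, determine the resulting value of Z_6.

Setting Z_3 = 8, Z_4 = 1 by intervention discards those variables' equations.
Z_6 = -3 if Z_4 >= 2 else -2  [with Z_4=1]  = -2

-2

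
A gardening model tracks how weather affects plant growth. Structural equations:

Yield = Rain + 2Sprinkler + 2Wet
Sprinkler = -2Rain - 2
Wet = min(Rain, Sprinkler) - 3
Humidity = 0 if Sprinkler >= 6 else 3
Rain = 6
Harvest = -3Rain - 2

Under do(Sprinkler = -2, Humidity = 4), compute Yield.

-8

Setting Sprinkler = -2, Humidity = 4 by intervention discards those variables' equations.
Wet = min(Rain, Sprinkler) - 3  [with Rain=6, Sprinkler=-2]  = -5
Yield = Rain + 2Sprinkler + 2Wet  [with Rain=6, Sprinkler=-2, Wet=-5]  = -8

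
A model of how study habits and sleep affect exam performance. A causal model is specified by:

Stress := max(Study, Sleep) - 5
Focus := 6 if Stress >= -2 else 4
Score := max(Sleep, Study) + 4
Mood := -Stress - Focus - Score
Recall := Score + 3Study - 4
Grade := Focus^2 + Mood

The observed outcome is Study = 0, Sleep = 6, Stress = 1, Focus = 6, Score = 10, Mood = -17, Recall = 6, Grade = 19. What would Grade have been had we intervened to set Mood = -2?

Intervening sets Mood = -2 and removes its equation (Mood := -Stress - Focus - Score).
Stress = max(Study, Sleep) - 5  [with Study=0, Sleep=6]  = 1
Focus = 6 if Stress >= -2 else 4  [with Stress=1]  = 6
Grade = Focus^2 + Mood  [with Focus=6, Mood=-2]  = 34

34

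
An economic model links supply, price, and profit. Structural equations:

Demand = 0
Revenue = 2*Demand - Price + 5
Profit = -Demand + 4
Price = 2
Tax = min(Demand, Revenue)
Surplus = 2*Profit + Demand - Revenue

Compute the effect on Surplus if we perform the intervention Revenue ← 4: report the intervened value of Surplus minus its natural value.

The intervention breaks the incoming arrows to Revenue: Revenue = 2*Demand - Price + 5 no longer applies, and Revenue = 4.
Profit = -Demand + 4  [with Demand=0]  = 4
Surplus = 2*Profit + Demand - Revenue  [with Profit=4, Demand=0, Revenue=4]  = 4
Without intervention: Revenue = 2*Demand - Price + 5  [with Demand=0, Price=2]  = 3; Profit = -Demand + 4  [with Demand=0]  = 4; Surplus = 2*Profit + Demand - Revenue  [with Profit=4, Demand=0, Revenue=3]  = 5.
Change = 4 − 5 = -1.

-1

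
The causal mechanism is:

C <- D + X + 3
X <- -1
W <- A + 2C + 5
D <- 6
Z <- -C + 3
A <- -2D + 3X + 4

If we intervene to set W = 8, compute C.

do(W=8) replaces the equation W <- A + 2C + 5 with the constant W = 8.
C is not downstream of the intervention, so its value is determined by the original equations.
C = D + X + 3  [with D=6, X=-1]  = 8

8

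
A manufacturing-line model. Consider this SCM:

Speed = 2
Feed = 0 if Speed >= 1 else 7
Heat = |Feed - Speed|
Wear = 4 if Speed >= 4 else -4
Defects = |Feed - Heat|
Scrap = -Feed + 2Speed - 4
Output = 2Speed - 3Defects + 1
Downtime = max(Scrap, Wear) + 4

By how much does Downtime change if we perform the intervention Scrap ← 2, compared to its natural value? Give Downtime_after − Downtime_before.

2

Intervening sets Scrap = 2 and removes its equation (Scrap = -Feed + 2Speed - 4).
Wear = 4 if Speed >= 4 else -4  [with Speed=2]  = -4
Downtime = max(Scrap, Wear) + 4  [with Scrap=2, Wear=-4]  = 6
Without intervention: Feed = 0 if Speed >= 1 else 7  [with Speed=2]  = 0; Wear = 4 if Speed >= 4 else -4  [with Speed=2]  = -4; Scrap = -Feed + 2Speed - 4  [with Feed=0, Speed=2]  = 0; Downtime = max(Scrap, Wear) + 4  [with Scrap=0, Wear=-4]  = 4.
Change = 6 − 4 = 2.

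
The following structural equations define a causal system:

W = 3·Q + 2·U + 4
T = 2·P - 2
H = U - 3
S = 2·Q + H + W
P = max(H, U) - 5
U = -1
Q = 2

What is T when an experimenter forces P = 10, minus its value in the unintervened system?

32

Under do(P=10), the mechanism P = max(H, U) - 5 is discarded; P is fixed at 10.
T = 2·P - 2  [with P=10]  = 18
Without intervention: H = U - 3  [with U=-1]  = -4; P = max(H, U) - 5  [with H=-4, U=-1]  = -6; T = 2·P - 2  [with P=-6]  = -14.
Change = 18 − (-14) = 32.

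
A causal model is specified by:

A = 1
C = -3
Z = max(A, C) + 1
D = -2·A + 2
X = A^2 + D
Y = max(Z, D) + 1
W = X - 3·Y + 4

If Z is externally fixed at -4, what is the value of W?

The intervention breaks the incoming arrows to Z: Z = max(A, C) + 1 no longer applies, and Z = -4.
D = -2·A + 2  [with A=1]  = 0
X = A^2 + D  [with A=1, D=0]  = 1
Y = max(Z, D) + 1  [with Z=-4, D=0]  = 1
W = X - 3·Y + 4  [with X=1, Y=1]  = 2

2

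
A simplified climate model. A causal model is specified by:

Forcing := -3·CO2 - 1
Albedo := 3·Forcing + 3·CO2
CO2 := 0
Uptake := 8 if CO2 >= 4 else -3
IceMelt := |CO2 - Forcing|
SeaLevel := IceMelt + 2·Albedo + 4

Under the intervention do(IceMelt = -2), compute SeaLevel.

-4

do(IceMelt=-2) replaces the equation IceMelt := |CO2 - Forcing| with the constant IceMelt = -2.
Forcing = -3·CO2 - 1  [with CO2=0]  = -1
Albedo = 3·Forcing + 3·CO2  [with Forcing=-1, CO2=0]  = -3
SeaLevel = IceMelt + 2·Albedo + 4  [with IceMelt=-2, Albedo=-3]  = -4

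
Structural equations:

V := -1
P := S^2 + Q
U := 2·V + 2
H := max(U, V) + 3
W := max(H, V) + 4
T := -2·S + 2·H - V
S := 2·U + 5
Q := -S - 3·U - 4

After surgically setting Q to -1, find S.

do(Q=-1) replaces the equation Q := -S - 3·U - 4 with the constant Q = -1.
No directed path runs from Q to S, so S keeps its natural value.
U = 2·V + 2  [with V=-1]  = 0
S = 2·U + 5  [with U=0]  = 5

5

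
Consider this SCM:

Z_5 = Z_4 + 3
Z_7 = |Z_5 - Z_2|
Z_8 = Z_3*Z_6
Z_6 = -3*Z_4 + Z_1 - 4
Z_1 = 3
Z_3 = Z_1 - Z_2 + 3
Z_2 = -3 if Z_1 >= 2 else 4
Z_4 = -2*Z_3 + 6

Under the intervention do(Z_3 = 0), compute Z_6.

-19

The intervention breaks the incoming arrows to Z_3: Z_3 = Z_1 - Z_2 + 3 no longer applies, and Z_3 = 0.
Z_4 = -2*Z_3 + 6  [with Z_3=0]  = 6
Z_6 = -3*Z_4 + Z_1 - 4  [with Z_4=6, Z_1=3]  = -19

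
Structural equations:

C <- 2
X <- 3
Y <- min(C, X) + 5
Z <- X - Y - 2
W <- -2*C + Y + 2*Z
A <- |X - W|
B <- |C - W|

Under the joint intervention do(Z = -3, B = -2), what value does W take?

Setting Z = -3, B = -2 by intervention discards those variables' equations.
Y = min(C, X) + 5  [with C=2, X=3]  = 7
W = -2*C + Y + 2*Z  [with C=2, Y=7, Z=-3]  = -3

-3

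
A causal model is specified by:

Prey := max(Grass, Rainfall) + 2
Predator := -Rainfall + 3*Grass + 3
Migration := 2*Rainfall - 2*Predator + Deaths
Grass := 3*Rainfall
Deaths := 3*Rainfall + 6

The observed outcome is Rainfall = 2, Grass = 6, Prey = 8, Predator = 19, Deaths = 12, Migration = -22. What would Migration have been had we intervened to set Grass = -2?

Under do(Grass=-2), the mechanism Grass := 3*Rainfall is discarded; Grass is fixed at -2.
Predator = -Rainfall + 3*Grass + 3  [with Rainfall=2, Grass=-2]  = -5
Deaths = 3*Rainfall + 6  [with Rainfall=2]  = 12
Migration = 2*Rainfall - 2*Predator + Deaths  [with Rainfall=2, Predator=-5, Deaths=12]  = 26

26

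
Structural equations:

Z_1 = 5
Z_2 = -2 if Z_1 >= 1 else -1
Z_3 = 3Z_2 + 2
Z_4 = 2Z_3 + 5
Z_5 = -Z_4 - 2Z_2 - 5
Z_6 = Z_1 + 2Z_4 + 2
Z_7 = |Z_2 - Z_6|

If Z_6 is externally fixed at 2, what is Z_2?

-2

do(Z_6=2) replaces the equation Z_6 = Z_1 + 2Z_4 + 2 with the constant Z_6 = 2.
Z_2 is not downstream of the intervention, so its value is determined by the original equations.
Z_2 = -2 if Z_1 >= 1 else -1  [with Z_1=5]  = -2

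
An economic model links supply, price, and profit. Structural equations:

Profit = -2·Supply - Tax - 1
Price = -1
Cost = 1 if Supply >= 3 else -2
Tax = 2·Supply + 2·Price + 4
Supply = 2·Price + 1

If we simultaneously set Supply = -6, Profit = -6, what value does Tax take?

The joint intervention fixes Supply = -6, Profit = -6, removing each variable's own equation.
Tax = 2·Supply + 2·Price + 4  [with Supply=-6, Price=-1]  = -10

-10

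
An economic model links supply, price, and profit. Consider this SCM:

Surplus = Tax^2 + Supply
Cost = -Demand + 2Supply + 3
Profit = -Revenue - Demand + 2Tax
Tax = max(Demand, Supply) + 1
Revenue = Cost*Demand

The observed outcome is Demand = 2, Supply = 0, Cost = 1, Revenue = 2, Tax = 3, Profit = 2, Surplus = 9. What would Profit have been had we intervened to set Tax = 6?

8

The intervention breaks the incoming arrows to Tax: Tax = max(Demand, Supply) + 1 no longer applies, and Tax = 6.
Cost = -Demand + 2Supply + 3  [with Demand=2, Supply=0]  = 1
Revenue = Cost*Demand  [with Cost=1, Demand=2]  = 2
Profit = -Revenue - Demand + 2Tax  [with Revenue=2, Demand=2, Tax=6]  = 8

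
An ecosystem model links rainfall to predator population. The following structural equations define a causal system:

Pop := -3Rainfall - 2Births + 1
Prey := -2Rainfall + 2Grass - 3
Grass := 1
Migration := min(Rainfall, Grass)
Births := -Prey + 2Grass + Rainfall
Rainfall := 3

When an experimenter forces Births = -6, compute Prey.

Under do(Births=-6), the mechanism Births := -Prey + 2Grass + Rainfall is discarded; Births is fixed at -6.
Since Prey is not a descendant of the intervened variable, it is unaffected.
Prey = -2Rainfall + 2Grass - 3  [with Rainfall=3, Grass=1]  = -7

-7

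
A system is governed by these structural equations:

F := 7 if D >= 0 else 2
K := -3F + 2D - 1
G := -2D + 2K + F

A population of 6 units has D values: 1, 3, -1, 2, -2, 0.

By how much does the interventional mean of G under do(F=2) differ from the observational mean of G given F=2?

do(F=2) breaks F's dependence on D. With F=2 fixed, G across the units is -10, -6, -14, -8, -16, -12, mean -11.
Conditioning on F=2 selects the 2 unit(s) with D ∈ {-1, -2}. Their G values: -14, -16. Mean = -15.
Difference = -11 − (-15) = 4.

4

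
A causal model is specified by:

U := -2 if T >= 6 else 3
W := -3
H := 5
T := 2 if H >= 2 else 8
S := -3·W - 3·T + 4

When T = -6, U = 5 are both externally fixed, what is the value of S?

Setting T = -6, U = 5 by intervention discards those variables' equations.
S = -3·W - 3·T + 4  [with W=-3, T=-6]  = 31

31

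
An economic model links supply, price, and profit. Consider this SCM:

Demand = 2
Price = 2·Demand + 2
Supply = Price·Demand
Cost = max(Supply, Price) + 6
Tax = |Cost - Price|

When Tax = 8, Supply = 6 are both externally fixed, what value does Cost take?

Under do(Tax = 8, Supply = 6), each intervened variable's structural equation is replaced by its fixed value.
Price = 2·Demand + 2  [with Demand=2]  = 6
Cost = max(Supply, Price) + 6  [with Supply=6, Price=6]  = 12

12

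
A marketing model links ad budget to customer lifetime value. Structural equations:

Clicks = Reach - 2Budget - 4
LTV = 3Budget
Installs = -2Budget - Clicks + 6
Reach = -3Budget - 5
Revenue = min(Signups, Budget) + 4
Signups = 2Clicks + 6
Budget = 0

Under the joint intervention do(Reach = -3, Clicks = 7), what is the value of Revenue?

Under do(Reach = -3, Clicks = 7), each intervened variable's structural equation is replaced by its fixed value.
Signups = 2Clicks + 6  [with Clicks=7]  = 20
Revenue = min(Signups, Budget) + 4  [with Signups=20, Budget=0]  = 4

4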